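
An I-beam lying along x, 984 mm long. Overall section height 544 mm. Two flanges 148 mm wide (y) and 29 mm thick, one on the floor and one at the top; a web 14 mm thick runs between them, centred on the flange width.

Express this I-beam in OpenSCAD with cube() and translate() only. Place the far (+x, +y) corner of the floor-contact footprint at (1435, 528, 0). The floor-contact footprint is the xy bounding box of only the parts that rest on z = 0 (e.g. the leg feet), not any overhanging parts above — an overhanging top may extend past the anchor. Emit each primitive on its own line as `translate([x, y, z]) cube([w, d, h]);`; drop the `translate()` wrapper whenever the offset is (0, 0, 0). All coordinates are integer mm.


translate([451, 380, 0]) cube([984, 148, 29]);
translate([451, 447, 29]) cube([984, 14, 486]);
translate([451, 380, 515]) cube([984, 148, 29]);


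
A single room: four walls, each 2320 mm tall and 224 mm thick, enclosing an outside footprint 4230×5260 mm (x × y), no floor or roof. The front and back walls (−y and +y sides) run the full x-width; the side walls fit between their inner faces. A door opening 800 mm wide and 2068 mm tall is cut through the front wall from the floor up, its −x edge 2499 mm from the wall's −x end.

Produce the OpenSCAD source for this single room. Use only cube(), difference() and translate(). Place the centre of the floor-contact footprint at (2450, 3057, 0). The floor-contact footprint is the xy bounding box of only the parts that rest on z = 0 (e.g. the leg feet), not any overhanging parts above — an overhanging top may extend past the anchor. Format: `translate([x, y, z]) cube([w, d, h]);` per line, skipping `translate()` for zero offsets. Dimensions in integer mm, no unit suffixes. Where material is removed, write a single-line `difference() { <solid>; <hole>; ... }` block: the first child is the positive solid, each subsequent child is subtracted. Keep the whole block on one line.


difference() { translate([335, 427, 0]) cube([4230, 224, 2320]); translate([2834, 427, 0]) cube([800, 224, 2068]); }
translate([335, 5463, 0]) cube([4230, 224, 2320]);
translate([335, 651, 0]) cube([224, 4812, 2320]);
translate([4341, 651, 0]) cube([224, 4812, 2320]);


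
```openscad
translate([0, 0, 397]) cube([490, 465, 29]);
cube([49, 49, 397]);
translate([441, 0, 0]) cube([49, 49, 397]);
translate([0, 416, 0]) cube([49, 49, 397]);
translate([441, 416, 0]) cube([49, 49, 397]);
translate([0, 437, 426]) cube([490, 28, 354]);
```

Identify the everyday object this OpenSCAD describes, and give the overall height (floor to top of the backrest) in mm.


A chair. The overall height is 780 mm.

A slab on four corner posts with a tall panel at the back — a chair. The seat slab sits at z = 397 with thickness 29, and the 354 mm backrest starts at the seat top, so the overall height is 397 + 29 + 354 = 780 mm.


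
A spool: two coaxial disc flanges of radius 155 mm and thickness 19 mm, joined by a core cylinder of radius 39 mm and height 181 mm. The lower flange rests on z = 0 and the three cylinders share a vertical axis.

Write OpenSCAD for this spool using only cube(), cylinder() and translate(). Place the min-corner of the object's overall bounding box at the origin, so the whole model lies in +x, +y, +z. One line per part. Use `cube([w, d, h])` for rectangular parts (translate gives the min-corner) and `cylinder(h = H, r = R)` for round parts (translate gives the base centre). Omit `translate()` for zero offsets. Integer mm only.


translate([155, 155, 0]) cylinder(h = 19, r = 155);
translate([155, 155, 19]) cylinder(h = 181, r = 39);
translate([155, 155, 200]) cylinder(h = 19, r = 155);


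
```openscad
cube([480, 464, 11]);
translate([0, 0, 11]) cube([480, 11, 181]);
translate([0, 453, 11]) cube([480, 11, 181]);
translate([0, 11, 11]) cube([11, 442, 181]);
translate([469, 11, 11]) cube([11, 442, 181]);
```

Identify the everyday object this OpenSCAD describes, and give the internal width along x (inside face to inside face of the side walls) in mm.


An open box. The internal width is 458 mm.

A 480×464 base slab with four walls standing on it — an open box. The base is 480 mm wide and the walls are 11 mm thick, so the internal width is 480 − 2 × 11 = 458 mm.


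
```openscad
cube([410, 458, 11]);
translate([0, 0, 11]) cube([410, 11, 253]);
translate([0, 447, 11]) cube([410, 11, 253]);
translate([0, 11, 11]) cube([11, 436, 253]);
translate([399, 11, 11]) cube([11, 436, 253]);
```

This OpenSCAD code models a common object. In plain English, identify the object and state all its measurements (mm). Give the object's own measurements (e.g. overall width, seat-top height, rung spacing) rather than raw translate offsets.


An open-topped rectangular box: outside dimensions 410×458×264 mm, with a uniform wall and base thickness of 11 mm. The base is a full 410×458 slab on the floor; four walls sit on top of the base. The front and back walls (the −y and +y sides) span the full width; the two side walls fit between them.


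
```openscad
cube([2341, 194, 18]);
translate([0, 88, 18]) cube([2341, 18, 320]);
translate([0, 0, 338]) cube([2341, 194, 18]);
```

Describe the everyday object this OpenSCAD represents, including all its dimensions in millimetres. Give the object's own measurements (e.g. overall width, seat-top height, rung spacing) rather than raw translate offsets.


An I-beam lying along x, 2341 mm long. Overall section height 356 mm. Two flanges 194 mm wide (y) and 18 mm thick, one on the floor and one at the top; a web 18 mm thick runs between them, centred on the flange width.


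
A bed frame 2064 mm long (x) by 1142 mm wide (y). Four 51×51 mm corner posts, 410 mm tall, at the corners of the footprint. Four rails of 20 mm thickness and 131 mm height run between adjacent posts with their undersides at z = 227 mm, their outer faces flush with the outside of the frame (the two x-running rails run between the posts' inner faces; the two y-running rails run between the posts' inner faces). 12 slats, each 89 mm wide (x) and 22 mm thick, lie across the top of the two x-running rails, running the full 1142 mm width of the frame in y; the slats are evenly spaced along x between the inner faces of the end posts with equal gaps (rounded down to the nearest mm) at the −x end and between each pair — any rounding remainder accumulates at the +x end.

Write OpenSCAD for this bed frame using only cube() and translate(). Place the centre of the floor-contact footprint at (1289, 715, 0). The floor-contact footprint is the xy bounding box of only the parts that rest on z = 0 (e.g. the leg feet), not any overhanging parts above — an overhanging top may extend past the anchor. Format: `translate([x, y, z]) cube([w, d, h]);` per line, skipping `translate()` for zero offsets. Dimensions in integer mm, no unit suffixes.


// slat z = rail_z + rail_h = 227 + 131 = 358
// slat gap = ⌊(1962 − 12·89) / 13⌋ = 68
translate([257, 144, 0]) cube([51, 51, 410]);
translate([257, 1235, 0]) cube([51, 51, 410]);
translate([2270, 144, 0]) cube([51, 51, 410]);
translate([2270, 1235, 0]) cube([51, 51, 410]);
translate([308, 144, 227]) cube([1962, 20, 131]);
translate([308, 1266, 227]) cube([1962, 20, 131]);
translate([257, 195, 227]) cube([20, 1040, 131]);
translate([2301, 195, 227]) cube([20, 1040, 131]);
translate([376, 144, 358]) cube([89, 1142, 22]);
translate([533, 144, 358]) cube([89, 1142, 22]);
translate([690, 144, 358]) cube([89, 1142, 22]);
translate([847, 144, 358]) cube([89, 1142, 22]);
translate([1004, 144, 358]) cube([89, 1142, 22]);
translate([1161, 144, 358]) cube([89, 1142, 22]);
translate([1318, 144, 358]) cube([89, 1142, 22]);
translate([1475, 144, 358]) cube([89, 1142, 22]);
translate([1632, 144, 358]) cube([89, 1142, 22]);
translate([1789, 144, 358]) cube([89, 1142, 22]);
translate([1946, 144, 358]) cube([89, 1142, 22]);
translate([2103, 144, 358]) cube([89, 1142, 22]);


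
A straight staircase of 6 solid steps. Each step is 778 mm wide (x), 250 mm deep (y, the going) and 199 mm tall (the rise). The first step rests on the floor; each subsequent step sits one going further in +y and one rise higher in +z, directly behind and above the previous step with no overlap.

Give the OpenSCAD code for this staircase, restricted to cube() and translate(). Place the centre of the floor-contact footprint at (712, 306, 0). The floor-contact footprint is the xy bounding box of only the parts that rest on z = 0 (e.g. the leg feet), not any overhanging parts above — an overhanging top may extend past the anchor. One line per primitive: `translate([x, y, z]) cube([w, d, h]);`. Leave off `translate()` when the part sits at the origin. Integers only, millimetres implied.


translate([323, 181, 0]) cube([778, 250, 199]);
translate([323, 431, 199]) cube([778, 250, 199]);
translate([323, 681, 398]) cube([778, 250, 199]);
translate([323, 931, 597]) cube([778, 250, 199]);
translate([323, 1181, 796]) cube([778, 250, 199]);
translate([323, 1431, 995]) cube([778, 250, 199]);


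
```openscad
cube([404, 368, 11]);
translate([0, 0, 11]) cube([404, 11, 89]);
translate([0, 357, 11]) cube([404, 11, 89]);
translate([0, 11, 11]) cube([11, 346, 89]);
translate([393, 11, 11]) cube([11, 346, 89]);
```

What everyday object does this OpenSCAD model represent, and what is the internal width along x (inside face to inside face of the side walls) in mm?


An open box. The internal width is 382 mm.

A 404×368 base slab with four walls standing on it — an open box. The base is 404 mm wide and the walls are 11 mm thick, so the internal width is 404 − 2 × 11 = 382 mm.


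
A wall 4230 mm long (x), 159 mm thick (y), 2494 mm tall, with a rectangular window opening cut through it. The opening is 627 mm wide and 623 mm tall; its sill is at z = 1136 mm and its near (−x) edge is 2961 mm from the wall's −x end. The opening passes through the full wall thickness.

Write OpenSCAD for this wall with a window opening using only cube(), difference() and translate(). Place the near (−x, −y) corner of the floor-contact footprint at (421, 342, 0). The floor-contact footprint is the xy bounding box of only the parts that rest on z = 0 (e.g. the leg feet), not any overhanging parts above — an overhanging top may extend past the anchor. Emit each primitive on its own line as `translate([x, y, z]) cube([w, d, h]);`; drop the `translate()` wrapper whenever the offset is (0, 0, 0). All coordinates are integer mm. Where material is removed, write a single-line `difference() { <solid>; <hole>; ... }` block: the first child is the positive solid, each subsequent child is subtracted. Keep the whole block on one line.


difference() { translate([421, 342, 0]) cube([4230, 159, 2494]); translate([3382, 342, 1136]) cube([627, 159, 623]); }


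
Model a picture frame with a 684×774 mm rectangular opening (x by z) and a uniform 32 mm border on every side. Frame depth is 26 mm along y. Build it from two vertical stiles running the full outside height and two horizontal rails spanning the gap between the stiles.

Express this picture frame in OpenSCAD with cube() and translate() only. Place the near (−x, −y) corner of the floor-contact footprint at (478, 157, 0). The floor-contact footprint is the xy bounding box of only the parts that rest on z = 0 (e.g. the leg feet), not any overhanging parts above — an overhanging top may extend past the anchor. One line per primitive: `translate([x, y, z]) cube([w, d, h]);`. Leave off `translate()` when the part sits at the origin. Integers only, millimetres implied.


translate([478, 157, 0]) cube([32, 26, 838]);
translate([1194, 157, 0]) cube([32, 26, 838]);
translate([510, 157, 0]) cube([684, 26, 32]);
translate([510, 157, 806]) cube([684, 26, 32]);


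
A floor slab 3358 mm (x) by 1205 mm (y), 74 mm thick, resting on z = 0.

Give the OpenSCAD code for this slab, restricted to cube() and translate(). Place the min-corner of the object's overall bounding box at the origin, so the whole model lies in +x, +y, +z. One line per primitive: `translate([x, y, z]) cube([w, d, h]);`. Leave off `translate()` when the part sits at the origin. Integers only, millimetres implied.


cube([3358, 1205, 74]);


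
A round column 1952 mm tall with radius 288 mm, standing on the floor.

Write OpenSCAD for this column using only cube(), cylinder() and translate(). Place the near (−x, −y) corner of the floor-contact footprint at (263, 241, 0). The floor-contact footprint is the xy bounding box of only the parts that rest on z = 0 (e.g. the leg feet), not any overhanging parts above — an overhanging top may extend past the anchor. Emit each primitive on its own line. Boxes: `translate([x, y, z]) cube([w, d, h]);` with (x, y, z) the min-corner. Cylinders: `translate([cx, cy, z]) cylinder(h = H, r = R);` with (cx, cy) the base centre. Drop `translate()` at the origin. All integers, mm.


translate([551, 529, 0]) cylinder(h = 1952, r = 288);


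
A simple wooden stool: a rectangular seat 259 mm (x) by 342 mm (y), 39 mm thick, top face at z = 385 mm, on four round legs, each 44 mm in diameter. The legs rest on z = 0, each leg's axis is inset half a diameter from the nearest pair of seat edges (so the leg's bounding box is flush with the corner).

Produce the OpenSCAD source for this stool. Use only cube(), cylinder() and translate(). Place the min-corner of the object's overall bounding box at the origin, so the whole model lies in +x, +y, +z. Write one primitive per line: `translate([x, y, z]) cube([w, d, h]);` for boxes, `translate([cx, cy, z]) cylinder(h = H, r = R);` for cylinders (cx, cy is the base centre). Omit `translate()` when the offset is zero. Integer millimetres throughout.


translate([0, 0, 346]) cube([259, 342, 39]);
translate([22, 22, 0]) cylinder(h = 346, r = 22);
translate([237, 22, 0]) cylinder(h = 346, r = 22);
translate([22, 320, 0]) cylinder(h = 346, r = 22);
translate([237, 320, 0]) cylinder(h = 346, r = 22);


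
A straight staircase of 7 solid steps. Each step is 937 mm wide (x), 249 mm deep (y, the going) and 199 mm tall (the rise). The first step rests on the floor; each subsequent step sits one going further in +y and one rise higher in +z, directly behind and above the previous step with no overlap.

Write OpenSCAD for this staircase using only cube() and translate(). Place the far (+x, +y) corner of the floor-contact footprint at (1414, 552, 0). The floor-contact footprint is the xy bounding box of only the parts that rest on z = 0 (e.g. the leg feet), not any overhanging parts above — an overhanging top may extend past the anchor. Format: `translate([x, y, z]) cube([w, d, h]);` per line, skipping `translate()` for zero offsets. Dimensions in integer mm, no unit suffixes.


translate([477, 303, 0]) cube([937, 249, 199]);
translate([477, 552, 199]) cube([937, 249, 199]);
translate([477, 801, 398]) cube([937, 249, 199]);
translate([477, 1050, 597]) cube([937, 249, 199]);
translate([477, 1299, 796]) cube([937, 249, 199]);
translate([477, 1548, 995]) cube([937, 249, 199]);
translate([477, 1797, 1194]) cube([937, 249, 199]);


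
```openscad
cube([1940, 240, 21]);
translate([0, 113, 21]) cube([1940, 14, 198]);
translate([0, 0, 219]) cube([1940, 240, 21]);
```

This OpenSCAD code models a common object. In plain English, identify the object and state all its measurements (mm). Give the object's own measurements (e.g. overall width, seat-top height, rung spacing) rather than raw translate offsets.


An I-beam lying along x, 1940 mm long. Overall section height 240 mm. Two flanges 240 mm wide (y) and 21 mm thick, one on the floor and one at the top; a web 14 mm thick runs between them, centred on the flange width.


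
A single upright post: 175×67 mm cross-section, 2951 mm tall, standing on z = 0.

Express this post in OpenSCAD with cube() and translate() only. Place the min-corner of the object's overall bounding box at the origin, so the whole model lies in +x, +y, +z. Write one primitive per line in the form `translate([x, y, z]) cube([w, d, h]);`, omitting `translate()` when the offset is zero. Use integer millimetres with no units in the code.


cube([175, 67, 2951]);


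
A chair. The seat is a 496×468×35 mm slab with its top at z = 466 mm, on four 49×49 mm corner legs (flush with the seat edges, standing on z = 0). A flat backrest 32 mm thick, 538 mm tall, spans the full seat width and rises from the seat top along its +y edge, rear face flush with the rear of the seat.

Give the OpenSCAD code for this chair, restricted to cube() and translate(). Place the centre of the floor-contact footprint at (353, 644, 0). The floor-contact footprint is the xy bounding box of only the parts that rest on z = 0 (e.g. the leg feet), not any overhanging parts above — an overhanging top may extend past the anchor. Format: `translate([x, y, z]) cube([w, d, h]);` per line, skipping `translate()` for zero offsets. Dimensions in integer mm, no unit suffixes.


translate([105, 410, 431]) cube([496, 468, 35]);
translate([105, 410, 0]) cube([49, 49, 431]);
translate([552, 410, 0]) cube([49, 49, 431]);
translate([105, 829, 0]) cube([49, 49, 431]);
translate([552, 829, 0]) cube([49, 49, 431]);
translate([105, 846, 466]) cube([496, 32, 538]);


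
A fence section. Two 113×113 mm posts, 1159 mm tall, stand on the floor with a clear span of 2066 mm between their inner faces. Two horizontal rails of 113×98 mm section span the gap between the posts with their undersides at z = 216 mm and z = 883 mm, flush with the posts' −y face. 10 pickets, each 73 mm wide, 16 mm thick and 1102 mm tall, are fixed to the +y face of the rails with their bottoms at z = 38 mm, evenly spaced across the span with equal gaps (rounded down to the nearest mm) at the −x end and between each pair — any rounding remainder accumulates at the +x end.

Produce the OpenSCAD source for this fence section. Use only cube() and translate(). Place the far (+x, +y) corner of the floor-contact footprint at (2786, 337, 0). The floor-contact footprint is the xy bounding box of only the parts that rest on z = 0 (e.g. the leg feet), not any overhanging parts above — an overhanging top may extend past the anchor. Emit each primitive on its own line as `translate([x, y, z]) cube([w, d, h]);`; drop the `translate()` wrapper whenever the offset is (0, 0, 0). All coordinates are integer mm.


translate([494, 224, 0]) cube([113, 113, 1159]);
translate([2673, 224, 0]) cube([113, 113, 1159]);
translate([607, 224, 216]) cube([2066, 113, 98]);
translate([607, 224, 883]) cube([2066, 113, 98]);
translate([728, 337, 38]) cube([73, 16, 1102]);
translate([922, 337, 38]) cube([73, 16, 1102]);
translate([1116, 337, 38]) cube([73, 16, 1102]);
translate([1310, 337, 38]) cube([73, 16, 1102]);
translate([1504, 337, 38]) cube([73, 16, 1102]);
translate([1698, 337, 38]) cube([73, 16, 1102]);
translate([1892, 337, 38]) cube([73, 16, 1102]);
translate([2086, 337, 38]) cube([73, 16, 1102]);
translate([2280, 337, 38]) cube([73, 16, 1102]);
translate([2474, 337, 38]) cube([73, 16, 1102]);


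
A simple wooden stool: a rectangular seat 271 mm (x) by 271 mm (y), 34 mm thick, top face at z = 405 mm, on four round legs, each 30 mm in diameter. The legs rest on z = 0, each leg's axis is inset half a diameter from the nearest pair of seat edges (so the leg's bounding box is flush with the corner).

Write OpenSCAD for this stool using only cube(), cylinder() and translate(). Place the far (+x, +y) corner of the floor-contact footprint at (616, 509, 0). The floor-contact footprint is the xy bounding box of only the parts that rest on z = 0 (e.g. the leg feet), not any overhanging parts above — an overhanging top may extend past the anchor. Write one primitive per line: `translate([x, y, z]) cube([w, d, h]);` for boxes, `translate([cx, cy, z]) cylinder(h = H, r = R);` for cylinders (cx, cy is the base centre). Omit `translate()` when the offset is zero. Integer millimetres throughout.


translate([345, 238, 371]) cube([271, 271, 34]);
translate([360, 253, 0]) cylinder(h = 371, r = 15);
translate([601, 253, 0]) cylinder(h = 371, r = 15);
translate([360, 494, 0]) cylinder(h = 371, r = 15);
translate([601, 494, 0]) cylinder(h = 371, r = 15);


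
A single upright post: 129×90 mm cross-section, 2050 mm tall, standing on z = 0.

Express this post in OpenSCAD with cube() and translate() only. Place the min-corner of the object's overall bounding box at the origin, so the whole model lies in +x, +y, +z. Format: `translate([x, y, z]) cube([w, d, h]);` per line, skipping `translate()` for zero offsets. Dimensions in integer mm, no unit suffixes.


cube([129, 90, 2050]);


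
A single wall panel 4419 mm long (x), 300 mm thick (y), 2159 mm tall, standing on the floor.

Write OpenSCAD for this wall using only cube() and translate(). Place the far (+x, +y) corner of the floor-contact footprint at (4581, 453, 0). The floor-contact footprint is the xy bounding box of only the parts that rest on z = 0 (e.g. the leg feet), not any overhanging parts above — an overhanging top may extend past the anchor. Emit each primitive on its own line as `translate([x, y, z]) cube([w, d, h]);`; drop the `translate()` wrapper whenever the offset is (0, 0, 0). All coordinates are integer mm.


translate([162, 153, 0]) cube([4419, 300, 2159]);


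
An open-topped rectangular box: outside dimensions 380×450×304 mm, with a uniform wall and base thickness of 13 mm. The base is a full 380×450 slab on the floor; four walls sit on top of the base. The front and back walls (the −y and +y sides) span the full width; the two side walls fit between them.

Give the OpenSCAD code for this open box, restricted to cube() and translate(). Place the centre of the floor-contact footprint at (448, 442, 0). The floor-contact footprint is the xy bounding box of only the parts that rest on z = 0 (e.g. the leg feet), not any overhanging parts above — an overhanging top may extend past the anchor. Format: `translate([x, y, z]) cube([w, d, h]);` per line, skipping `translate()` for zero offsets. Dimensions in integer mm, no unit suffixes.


translate([258, 217, 0]) cube([380, 450, 13]);
translate([258, 217, 13]) cube([380, 13, 291]);
translate([258, 654, 13]) cube([380, 13, 291]);
translate([258, 230, 13]) cube([13, 424, 291]);
translate([625, 230, 13]) cube([13, 424, 291]);


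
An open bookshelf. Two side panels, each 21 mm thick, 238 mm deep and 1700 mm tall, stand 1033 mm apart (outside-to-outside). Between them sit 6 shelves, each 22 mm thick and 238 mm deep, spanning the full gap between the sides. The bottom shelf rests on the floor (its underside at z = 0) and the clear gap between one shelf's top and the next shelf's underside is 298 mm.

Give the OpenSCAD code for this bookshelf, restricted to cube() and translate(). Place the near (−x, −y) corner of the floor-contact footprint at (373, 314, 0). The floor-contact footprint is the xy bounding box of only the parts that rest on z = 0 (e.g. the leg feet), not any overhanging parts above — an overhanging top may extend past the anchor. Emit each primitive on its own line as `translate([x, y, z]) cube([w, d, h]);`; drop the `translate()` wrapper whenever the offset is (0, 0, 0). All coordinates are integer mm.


translate([373, 314, 0]) cube([21, 238, 1700]);
translate([1385, 314, 0]) cube([21, 238, 1700]);
translate([394, 314, 0]) cube([991, 238, 22]);
translate([394, 314, 320]) cube([991, 238, 22]);
translate([394, 314, 640]) cube([991, 238, 22]);
translate([394, 314, 960]) cube([991, 238, 22]);
translate([394, 314, 1280]) cube([991, 238, 22]);
translate([394, 314, 1600]) cube([991, 238, 22]);


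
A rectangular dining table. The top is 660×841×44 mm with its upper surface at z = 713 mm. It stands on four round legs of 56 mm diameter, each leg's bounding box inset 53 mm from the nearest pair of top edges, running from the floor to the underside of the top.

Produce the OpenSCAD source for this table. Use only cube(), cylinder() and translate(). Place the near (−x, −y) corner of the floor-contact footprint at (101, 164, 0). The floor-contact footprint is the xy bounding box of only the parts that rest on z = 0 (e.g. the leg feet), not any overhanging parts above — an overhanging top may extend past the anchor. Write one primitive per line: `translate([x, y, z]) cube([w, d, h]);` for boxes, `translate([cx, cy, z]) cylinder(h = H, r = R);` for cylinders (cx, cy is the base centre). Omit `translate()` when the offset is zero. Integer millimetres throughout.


// leg_h = 713 - 44 = 669
translate([48, 111, 669]) cube([660, 841, 44]);
translate([129, 192, 0]) cylinder(h = 669, r = 28);
translate([627, 192, 0]) cylinder(h = 669, r = 28);
translate([129, 871, 0]) cylinder(h = 669, r = 28);
translate([627, 871, 0]) cylinder(h = 669, r = 28);


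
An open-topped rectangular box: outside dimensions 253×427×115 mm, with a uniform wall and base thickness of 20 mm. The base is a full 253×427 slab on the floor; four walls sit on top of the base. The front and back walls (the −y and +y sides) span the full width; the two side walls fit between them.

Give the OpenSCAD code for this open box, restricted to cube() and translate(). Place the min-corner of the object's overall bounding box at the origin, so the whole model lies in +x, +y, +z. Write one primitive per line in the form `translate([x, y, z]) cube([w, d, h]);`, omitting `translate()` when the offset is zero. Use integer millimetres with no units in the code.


cube([253, 427, 20]);
translate([0, 0, 20]) cube([253, 20, 95]);
translate([0, 407, 20]) cube([253, 20, 95]);
translate([0, 20, 20]) cube([20, 387, 95]);
translate([233, 20, 20]) cube([20, 387, 95]);


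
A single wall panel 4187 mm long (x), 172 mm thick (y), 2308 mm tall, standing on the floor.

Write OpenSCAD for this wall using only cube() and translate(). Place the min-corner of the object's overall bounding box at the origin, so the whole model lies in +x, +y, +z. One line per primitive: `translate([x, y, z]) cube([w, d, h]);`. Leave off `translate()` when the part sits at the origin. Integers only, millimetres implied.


cube([4187, 172, 2308]);


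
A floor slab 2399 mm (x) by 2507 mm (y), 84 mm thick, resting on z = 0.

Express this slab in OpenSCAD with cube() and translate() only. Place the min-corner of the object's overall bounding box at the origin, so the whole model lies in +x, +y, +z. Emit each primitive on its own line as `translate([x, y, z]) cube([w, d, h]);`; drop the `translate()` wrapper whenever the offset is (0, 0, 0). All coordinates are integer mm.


cube([2399, 2507, 84]);


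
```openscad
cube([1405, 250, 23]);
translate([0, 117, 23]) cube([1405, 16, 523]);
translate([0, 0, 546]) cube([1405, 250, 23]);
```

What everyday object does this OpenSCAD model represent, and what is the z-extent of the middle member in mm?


An I-beam. The web height is 523 mm.

Two wide flanges with a thin centred web — an I-beam. Overall 569 mm minus two 23 mm flanges gives a web of 569 − 2·23 = 523 mm.


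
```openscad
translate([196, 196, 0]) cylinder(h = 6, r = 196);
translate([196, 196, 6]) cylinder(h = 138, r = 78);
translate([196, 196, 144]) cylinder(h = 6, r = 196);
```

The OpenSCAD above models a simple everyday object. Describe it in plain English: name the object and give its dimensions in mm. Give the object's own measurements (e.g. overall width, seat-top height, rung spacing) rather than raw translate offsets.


A spool: two coaxial disc flanges of radius 196 mm and thickness 6 mm, joined by a core cylinder of radius 78 mm and height 138 mm. The lower flange rests on z = 0 and the three cylinders share a vertical axis.


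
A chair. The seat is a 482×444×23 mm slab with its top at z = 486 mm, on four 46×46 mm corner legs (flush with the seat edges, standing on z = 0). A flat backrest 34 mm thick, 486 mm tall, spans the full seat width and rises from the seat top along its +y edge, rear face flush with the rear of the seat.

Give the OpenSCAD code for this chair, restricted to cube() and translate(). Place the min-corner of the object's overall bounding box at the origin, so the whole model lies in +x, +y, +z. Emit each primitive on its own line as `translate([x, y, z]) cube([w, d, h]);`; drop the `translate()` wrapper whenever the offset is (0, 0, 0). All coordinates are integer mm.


translate([0, 0, 463]) cube([482, 444, 23]);
cube([46, 46, 463]);
translate([436, 0, 0]) cube([46, 46, 463]);
translate([0, 398, 0]) cube([46, 46, 463]);
translate([436, 398, 0]) cube([46, 46, 463]);
translate([0, 410, 486]) cube([482, 34, 486]);


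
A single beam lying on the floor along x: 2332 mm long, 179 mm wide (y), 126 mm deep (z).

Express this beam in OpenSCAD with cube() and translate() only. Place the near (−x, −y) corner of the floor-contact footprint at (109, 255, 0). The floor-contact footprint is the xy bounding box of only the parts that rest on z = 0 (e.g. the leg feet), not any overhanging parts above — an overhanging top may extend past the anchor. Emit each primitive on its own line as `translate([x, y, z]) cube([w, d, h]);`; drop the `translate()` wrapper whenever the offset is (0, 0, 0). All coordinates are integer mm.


translate([109, 255, 0]) cube([2332, 179, 126]);


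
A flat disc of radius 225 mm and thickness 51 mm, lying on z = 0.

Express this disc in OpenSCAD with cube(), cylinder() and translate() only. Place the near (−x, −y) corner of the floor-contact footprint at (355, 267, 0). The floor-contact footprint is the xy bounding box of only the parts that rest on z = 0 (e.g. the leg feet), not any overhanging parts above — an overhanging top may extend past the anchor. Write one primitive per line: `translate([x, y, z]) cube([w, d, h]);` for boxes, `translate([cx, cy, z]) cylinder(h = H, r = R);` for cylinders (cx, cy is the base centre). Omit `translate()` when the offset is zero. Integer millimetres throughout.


translate([580, 492, 0]) cylinder(h = 51, r = 225);


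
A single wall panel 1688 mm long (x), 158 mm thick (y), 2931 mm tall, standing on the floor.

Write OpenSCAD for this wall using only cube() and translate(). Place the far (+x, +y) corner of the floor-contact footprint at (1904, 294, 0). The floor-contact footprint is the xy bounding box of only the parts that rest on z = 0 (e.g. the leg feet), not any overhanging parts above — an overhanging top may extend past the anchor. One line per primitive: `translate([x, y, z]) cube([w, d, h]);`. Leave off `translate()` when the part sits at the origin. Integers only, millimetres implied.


translate([216, 136, 0]) cube([1688, 158, 2931]);


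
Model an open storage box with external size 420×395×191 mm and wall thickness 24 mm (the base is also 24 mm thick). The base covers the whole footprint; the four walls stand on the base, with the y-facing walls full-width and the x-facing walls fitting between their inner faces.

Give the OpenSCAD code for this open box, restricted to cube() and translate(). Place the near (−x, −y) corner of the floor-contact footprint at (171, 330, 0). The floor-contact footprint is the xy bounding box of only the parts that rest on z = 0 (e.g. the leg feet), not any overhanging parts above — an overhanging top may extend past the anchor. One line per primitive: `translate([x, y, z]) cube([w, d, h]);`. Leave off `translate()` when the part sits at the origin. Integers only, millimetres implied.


translate([171, 330, 0]) cube([420, 395, 24]);
translate([171, 330, 24]) cube([420, 24, 167]);
translate([171, 701, 24]) cube([420, 24, 167]);
translate([171, 354, 24]) cube([24, 347, 167]);
translate([567, 354, 24]) cube([24, 347, 167]);


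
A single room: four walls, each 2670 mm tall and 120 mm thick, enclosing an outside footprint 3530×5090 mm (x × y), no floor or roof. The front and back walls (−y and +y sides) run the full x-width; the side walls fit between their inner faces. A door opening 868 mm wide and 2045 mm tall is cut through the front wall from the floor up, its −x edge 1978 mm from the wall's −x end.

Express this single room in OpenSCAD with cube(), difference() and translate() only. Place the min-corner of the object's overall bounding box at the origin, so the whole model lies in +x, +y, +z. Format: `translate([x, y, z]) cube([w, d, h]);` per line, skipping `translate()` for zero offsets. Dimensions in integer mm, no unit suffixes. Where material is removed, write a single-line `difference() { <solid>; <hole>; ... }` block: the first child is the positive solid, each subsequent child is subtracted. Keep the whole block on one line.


difference() { cube([3530, 120, 2670]); translate([1978, 0, 0]) cube([868, 120, 2045]); }
translate([0, 4970, 0]) cube([3530, 120, 2670]);
translate([0, 120, 0]) cube([120, 4850, 2670]);
translate([3410, 120, 0]) cube([120, 4850, 2670]);


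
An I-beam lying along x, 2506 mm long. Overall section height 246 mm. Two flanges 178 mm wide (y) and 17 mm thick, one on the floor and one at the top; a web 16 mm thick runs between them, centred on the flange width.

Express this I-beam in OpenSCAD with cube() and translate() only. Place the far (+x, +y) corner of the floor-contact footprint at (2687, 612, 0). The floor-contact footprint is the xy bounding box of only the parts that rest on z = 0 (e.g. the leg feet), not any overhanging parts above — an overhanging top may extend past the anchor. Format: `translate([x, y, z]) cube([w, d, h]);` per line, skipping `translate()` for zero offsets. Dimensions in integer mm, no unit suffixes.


translate([181, 434, 0]) cube([2506, 178, 17]);
translate([181, 515, 17]) cube([2506, 16, 212]);
translate([181, 434, 229]) cube([2506, 178, 17]);


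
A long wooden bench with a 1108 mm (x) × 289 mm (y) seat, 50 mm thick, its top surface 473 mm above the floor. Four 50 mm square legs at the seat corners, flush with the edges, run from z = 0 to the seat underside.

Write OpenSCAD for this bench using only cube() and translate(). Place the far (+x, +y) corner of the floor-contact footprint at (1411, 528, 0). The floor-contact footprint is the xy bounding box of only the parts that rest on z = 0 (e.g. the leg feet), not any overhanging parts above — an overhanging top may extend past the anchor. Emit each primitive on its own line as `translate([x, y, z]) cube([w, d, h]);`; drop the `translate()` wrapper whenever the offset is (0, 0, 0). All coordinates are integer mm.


// leg_h = 473 − 50 = 423
translate([303, 239, 423]) cube([1108, 289, 50]);
translate([303, 239, 0]) cube([50, 50, 423]);
translate([303, 478, 0]) cube([50, 50, 423]);
translate([1361, 239, 0]) cube([50, 50, 423]);
translate([1361, 478, 0]) cube([50, 50, 423]);


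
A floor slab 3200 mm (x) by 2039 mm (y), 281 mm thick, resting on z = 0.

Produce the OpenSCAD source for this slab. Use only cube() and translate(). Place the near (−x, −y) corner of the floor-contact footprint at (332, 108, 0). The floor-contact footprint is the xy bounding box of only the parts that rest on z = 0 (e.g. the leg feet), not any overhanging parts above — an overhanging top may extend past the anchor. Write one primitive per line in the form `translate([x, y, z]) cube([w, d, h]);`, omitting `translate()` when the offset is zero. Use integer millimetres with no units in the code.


translate([332, 108, 0]) cube([3200, 2039, 281]);


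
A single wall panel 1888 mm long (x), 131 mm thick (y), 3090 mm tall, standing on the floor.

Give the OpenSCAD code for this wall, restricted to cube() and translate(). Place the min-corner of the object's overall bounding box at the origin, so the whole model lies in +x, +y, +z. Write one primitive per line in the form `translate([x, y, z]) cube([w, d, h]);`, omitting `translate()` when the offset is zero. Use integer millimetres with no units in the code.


cube([1888, 131, 3090]);


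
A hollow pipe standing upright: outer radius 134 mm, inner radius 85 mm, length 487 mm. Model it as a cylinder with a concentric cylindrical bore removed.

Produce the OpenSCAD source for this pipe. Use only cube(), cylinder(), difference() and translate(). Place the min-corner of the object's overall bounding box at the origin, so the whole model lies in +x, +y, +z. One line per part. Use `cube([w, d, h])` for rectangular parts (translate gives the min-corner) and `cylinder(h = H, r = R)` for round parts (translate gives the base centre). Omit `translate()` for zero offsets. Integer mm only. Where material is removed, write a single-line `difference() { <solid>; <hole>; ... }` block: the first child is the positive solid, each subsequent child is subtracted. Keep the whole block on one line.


difference() { translate([134, 134, 0]) cylinder(h = 487, r = 134); translate([134, 134, 0]) cylinder(h = 487, r = 85); }


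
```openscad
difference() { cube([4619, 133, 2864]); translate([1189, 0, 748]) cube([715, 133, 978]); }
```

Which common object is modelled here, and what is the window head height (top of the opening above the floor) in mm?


A wall with a window opening. The window head height is 1726 mm.

A wall with a rectangular opening subtracted — a window. Sill at z = 748, opening 978 mm tall, so the head is at 748 + 978 = 1726 mm.


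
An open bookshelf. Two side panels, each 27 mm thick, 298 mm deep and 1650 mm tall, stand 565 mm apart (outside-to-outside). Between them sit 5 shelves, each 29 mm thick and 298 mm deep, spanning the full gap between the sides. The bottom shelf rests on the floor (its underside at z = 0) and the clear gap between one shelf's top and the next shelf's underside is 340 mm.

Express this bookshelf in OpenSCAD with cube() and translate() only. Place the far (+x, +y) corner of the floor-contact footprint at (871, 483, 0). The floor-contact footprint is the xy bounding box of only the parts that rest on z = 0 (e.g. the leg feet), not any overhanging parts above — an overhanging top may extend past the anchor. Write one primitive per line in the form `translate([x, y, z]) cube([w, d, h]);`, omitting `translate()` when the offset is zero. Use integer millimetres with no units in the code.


translate([306, 185, 0]) cube([27, 298, 1650]);
translate([844, 185, 0]) cube([27, 298, 1650]);
translate([333, 185, 0]) cube([511, 298, 29]);
translate([333, 185, 369]) cube([511, 298, 29]);
translate([333, 185, 738]) cube([511, 298, 29]);
translate([333, 185, 1107]) cube([511, 298, 29]);
translate([333, 185, 1476]) cube([511, 298, 29]);


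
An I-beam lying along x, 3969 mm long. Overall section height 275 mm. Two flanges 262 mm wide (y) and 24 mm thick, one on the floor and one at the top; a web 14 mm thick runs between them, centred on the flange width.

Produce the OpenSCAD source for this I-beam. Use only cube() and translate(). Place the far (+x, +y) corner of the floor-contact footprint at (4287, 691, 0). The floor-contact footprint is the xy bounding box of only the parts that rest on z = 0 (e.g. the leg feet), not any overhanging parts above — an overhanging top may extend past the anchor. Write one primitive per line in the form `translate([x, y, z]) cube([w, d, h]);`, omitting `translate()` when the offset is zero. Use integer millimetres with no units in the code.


translate([318, 429, 0]) cube([3969, 262, 24]);
translate([318, 553, 24]) cube([3969, 14, 227]);
translate([318, 429, 251]) cube([3969, 262, 24]);


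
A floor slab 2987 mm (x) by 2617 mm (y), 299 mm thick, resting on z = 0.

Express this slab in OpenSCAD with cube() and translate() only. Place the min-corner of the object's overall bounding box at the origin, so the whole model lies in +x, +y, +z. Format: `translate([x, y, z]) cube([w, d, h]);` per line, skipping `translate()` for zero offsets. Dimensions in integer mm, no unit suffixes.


cube([2987, 2617, 299]);


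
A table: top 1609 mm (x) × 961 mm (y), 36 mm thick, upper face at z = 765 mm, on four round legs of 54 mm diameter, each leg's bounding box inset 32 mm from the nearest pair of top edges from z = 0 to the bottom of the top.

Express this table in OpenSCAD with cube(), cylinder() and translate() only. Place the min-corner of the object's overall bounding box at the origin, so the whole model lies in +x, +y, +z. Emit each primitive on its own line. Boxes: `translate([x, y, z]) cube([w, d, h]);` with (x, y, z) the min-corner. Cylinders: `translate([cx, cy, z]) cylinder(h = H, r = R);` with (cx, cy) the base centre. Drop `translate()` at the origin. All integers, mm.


translate([0, 0, 729]) cube([1609, 961, 36]);
translate([59, 59, 0]) cylinder(h = 729, r = 27);
translate([1550, 59, 0]) cylinder(h = 729, r = 27);
translate([59, 902, 0]) cylinder(h = 729, r = 27);
translate([1550, 902, 0]) cylinder(h = 729, r = 27);
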